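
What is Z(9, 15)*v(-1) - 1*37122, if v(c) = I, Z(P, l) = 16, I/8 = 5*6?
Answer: -33282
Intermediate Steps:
I = 240 (I = 8*(5*6) = 8*30 = 240)
v(c) = 240
Z(9, 15)*v(-1) - 1*37122 = 16*240 - 1*37122 = 3840 - 37122 = -33282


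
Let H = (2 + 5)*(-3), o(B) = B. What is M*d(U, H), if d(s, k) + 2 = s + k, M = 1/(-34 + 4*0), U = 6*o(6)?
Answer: -13/34 ≈ -0.38235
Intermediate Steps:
H = -21 (H = 7*(-3) = -21)
U = 36 (U = 6*6 = 36)
M = -1/34 (M = 1/(-34 + 0) = 1/(-34) = -1/34 ≈ -0.029412)
d(s, k) = -2 + k + s (d(s, k) = -2 + (s + k) = -2 + (k + s) = -2 + k + s)
M*d(U, H) = -(-2 - 21 + 36)/34 = -1/34*13 = -13/34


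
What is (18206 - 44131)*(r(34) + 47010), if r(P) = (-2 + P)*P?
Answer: -1246940650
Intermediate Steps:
r(P) = P*(-2 + P)
(18206 - 44131)*(r(34) + 47010) = (18206 - 44131)*(34*(-2 + 34) + 47010) = -25925*(34*32 + 47010) = -25925*(1088 + 47010) = -25925*48098 = -1246940650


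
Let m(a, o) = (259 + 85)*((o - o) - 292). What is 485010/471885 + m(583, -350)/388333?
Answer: 218520130/284106229 ≈ 0.76915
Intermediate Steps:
m(a, o) = -100448 (m(a, o) = 344*(0 - 292) = 344*(-292) = -100448)
485010/471885 + m(583, -350)/388333 = 485010/471885 - 100448/388333 = 485010*(1/471885) - 100448*1/388333 = 32334/31459 - 2336/9031 = 218520130/284106229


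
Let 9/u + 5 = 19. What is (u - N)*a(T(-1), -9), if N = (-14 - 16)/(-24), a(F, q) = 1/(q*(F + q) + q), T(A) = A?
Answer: -17/2268 ≈ -0.0074956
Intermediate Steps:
u = 9/14 (u = 9/(-5 + 19) = 9/14 ≈ 0.64286)
a(F, q) = 1/(q + q*(F + q))
N = 5/4 (N = -30*(-1/24) = 5/4 ≈ 1.2500)
(u - N)*a(T(-1), -9) = (9/14 - 1*5/4)*(1/((-9)*(1 - 1 - 9))) = (9/14 - 5/4)*(-1/9/(-9)) = -(-17)*(-1)/(252*9) = -17/28*1/81 = -17/2268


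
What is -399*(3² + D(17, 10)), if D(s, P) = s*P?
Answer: -71421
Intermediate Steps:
D(s, P) = P*s
-399*(3² + D(17, 10)) = -399*(3² + 10*17) = -399*(9 + 170) = -399*179 = -71421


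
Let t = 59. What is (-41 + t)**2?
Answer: 324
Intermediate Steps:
(-41 + t)**2 = (-41 + 59)**2 = 18**2 = 324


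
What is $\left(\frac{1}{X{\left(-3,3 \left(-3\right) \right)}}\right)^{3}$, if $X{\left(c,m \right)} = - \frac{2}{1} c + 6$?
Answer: $\frac{1}{1728} \approx 0.0005787$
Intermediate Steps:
$X{\left(c,m \right)} = 6 - 2 c$ ($X{\left(c,m \right)} = \left(-2\right) 1 c + 6 = - 2 c + 6 = 6 - 2 c$)
$\left(\frac{1}{X{\left(-3,3 \left(-3\right) \right)}}\right)^{3} = \left(\frac{1}{6 - -6}\right)^{3} = \left(\frac{1}{6 + 6}\right)^{3} = \left(\frac{1}{12}\right)^{3} = \frac{1}{1728}$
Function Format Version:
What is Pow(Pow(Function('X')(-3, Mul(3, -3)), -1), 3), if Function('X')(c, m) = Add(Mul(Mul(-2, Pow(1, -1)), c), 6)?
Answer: Rational(1, 1728) ≈ 0.00057870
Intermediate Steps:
Function('X')(c, m) = Add(6, Mul(-2, c)) (Function('X')(c, m) = Add(Mul(Mul(-2, 1), c), 6) = Add(Mul(-2, c), 6) = Add(6, Mul(-2, c)))
Pow(Pow(Function('X')(-3, Mul(3, -3)), -1), 3) = Pow(Pow(Add(6, Mul(-2, -3)), -1), 3) = Pow(Pow(Add(6, 6), -1), 3) = Pow(Pow(12, -1), 3) = Pow(Rational(1, 12), 3) = Rational(1, 1728)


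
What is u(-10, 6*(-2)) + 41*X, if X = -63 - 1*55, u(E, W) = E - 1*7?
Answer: -4855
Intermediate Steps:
u(E, W) = -7 + E (u(E, W) = E - 7 = -7 + E)
X = -118 (X = -63 - 55 = -118)
u(-10, 6*(-2)) + 41*X = (-7 - 10) + 41*(-118) = -17 - 4838 = -4855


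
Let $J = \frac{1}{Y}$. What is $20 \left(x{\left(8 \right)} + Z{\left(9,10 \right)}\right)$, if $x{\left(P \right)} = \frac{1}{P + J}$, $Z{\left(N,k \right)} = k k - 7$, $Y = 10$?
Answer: $\frac{150860}{81} \approx 1862.5$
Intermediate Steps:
$J = \frac{1}{10} \approx 0.1$
$Z{\left(N,k \right)} = -7 + k^{2}$ ($Z{\left(N,k \right)} = k^{2} - 7 = -7 + k^{2}$)
$x{\left(P \right)} = \frac{1}{\frac{1}{10} + P}$ ($x{\left(P \right)} = \frac{1}{P + \frac{1}{10}} = \frac{1}{\frac{1}{10} + P}$)
$20 \left(x{\left(8 \right)} + Z{\left(9,10 \right)}\right) = 20 \left(\frac{10}{1 + 10 \cdot 8} - \left(7 - 10^{2}\right)\right) = 20 \left(\frac{10}{1 + 80} + \left(-7 + 100\right)\right) = 20 \left(\frac{10}{81} + 93\right) = 20 \cdot \frac{7543}{81} = \frac{150860}{81}$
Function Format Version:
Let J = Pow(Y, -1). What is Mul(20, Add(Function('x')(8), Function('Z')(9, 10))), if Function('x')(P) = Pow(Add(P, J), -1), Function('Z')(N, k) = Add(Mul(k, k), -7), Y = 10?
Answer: Rational(150860, 81) ≈ 1862.5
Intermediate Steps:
J = Rational(1, 10) (J = Pow(10, -1) = Rational(1, 10) ≈ 0.10000)
Function('Z')(N, k) = Add(-7, Pow(k, 2)) (Function('Z')(N, k) = Add(Pow(k, 2), -7) = Add(-7, Pow(k, 2)))
Function('x')(P) = Pow(Add(Rational(1, 10), P), -1) (Function('x')(P) = Pow(Add(P, Rational(1, 10)), -1) = Pow(Add(Rational(1, 10), P), -1))
Mul(20, Add(Function('x')(8), Function('Z')(9, 10))) = Mul(20, Add(Mul(10, Pow(Add(1, Mul(10, 8)), -1)), Add(-7, Pow(10, 2)))) = Mul(20, Add(Mul(10, Pow(Add(1, 80), -1)), Add(-7, 100))) = Mul(20, Add(Mul(10, Pow(81, -1)), 93)) = Mul(20, Add(Mul(10, Rational(1, 81)), 93)) = Mul(20, Add(Rational(10, 81), 93)) = Mul(20, Rational(7543, 81)) = Rational(150860, 81)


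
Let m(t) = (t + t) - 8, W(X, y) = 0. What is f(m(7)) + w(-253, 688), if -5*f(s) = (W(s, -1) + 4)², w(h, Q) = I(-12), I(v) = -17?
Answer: -101/5 ≈ -20.200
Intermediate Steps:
w(h, Q) = -17
m(t) = -8 + 2*t (m(t) = 2*t - 8 = -8 + 2*t)
f(s) = -16/5 (f(s) = -(0 + 4)²/5 = -⅕*4² = -⅕*16 = -16/5)
f(m(7)) + w(-253, 688) = -16/5 - 17 = -101/5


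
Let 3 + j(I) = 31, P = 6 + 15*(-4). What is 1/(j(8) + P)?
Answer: -1/26 ≈ -0.038462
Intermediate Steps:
P = -54 (P = 6 - 60 = -54)
j(I) = 28 (j(I) = -3 + 31 = 28)
1/(j(8) + P) = 1/(28 - 54) = 1/(-26) = -1/26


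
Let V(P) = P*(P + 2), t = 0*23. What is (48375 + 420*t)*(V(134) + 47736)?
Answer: 3190815000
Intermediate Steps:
t = 0
V(P) = P*(2 + P)
(48375 + 420*t)*(V(134) + 47736) = (48375 + 420*0)*(134*(2 + 134) + 47736) = (48375 + 0)*(134*136 + 47736) = 48375*(18224 + 47736) = 48375*65960 = 3190815000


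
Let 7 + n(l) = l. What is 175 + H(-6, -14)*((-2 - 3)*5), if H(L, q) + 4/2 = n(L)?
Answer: 550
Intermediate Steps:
n(l) = -7 + l
H(L, q) = -9 + L (H(L, q) = -2 + (-7 + L) = -9 + L)
175 + H(-6, -14)*((-2 - 3)*5) = 175 + (-9 - 6)*((-2 - 3)*5) = 175 - (-75)*5 = 175 - 15*(-25) = 175 + 375 = 550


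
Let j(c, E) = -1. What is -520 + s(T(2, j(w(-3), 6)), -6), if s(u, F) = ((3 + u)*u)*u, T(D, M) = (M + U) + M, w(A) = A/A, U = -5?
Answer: -716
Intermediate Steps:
w(A) = 1
T(D, M) = -5 + 2*M (T(D, M) = (M - 5) + M = (-5 + M) + M = -5 + 2*M)
s(u, F) = u²*(3 + u) (s(u, F) = (u*(3 + u))*u = u²*(3 + u))
-520 + s(T(2, j(w(-3), 6)), -6) = -520 + (-5 + 2*(-1))²*(3 + (-5 + 2*(-1))) = -520 + (-5 - 2)²*(3 + (-5 - 2)) = -520 + (-7)²*(3 - 7) = -520 + 49*(-4) = -520 - 196 = -716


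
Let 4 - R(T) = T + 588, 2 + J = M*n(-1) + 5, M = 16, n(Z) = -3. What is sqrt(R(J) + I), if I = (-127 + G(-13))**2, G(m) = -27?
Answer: 7*sqrt(473) ≈ 152.24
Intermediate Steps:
I = 23716 (I = (-127 - 27)**2 = (-154)**2 = 23716)
J = -45 (J = -2 + (16*(-3) + 5) = -2 + (-48 + 5) = -2 - 43 = -45)
R(T) = -584 - T (R(T) = 4 - (T + 588) = 4 - (588 + T) = 4 + (-588 - T) = -584 - T)
sqrt(R(J) + I) = sqrt((-584 - 1*(-45)) + 23716) = sqrt((-584 + 45) + 23716) = sqrt(-539 + 23716) = sqrt(23177) = 7*sqrt(473)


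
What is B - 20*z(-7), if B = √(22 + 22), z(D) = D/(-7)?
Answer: -20 + 2*√11 ≈ -13.367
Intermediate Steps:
z(D) = -D/7 (z(D) = D*(-⅐) = -D/7)
B = 2*√11 (B = √44 = 2*√11 ≈ 6.6332)
B - 20*z(-7) = 2*√11 - (-20)*(-7)/7 = 2*√11 - 20*1 = 2*√11 - 20 = -20 + 2*√11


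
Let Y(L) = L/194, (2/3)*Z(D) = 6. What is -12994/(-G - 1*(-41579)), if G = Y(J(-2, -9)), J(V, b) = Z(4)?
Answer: -2520836/8066317 ≈ -0.31251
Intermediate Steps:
Z(D) = 9 (Z(D) = (3/2)*6 = 9)
J(V, b) = 9
Y(L) = L/194 (Y(L) = L*(1/194) = L/194)
G = 9/194 (G = (1/194)*9 = 9/194 ≈ 0.046392)
-12994/(-G - 1*(-41579)) = -12994/(-1*9/194 - 1*(-41579)) = -12994/(-9/194 + 41579) = -12994/8066317/194 = -12994*194/8066317 = -2520836/8066317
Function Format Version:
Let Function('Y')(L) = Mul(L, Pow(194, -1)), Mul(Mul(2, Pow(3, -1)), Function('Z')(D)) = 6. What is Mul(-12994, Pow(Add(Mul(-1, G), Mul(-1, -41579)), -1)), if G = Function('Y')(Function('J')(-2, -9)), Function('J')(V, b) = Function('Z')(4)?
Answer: Rational(-2520836, 8066317) ≈ -0.31251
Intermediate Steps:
Function('Z')(D) = 9 (Function('Z')(D) = Mul(Rational(3, 2), 6) = 9)
Function('J')(V, b) = 9
Function('Y')(L) = Mul(Rational(1, 194), L) (Function('Y')(L) = Mul(L, Rational(1, 194)) = Mul(Rational(1, 194), L))
G = Rational(9, 194) (G = Mul(Rational(1, 194), 9) = Rational(9, 194) ≈ 0.046392)
Mul(-12994, Pow(Add(Mul(-1, G), Mul(-1, -41579)), -1)) = Mul(-12994, Pow(Add(Mul(-1, Rational(9, 194)), Mul(-1, -41579)), -1)) = Mul(-12994, Pow(Add(Rational(-9, 194), 41579), -1)) = Mul(-12994, Pow(Rational(8066317, 194), -1)) = Mul(-12994, Rational(194, 8066317)) = Rational(-2520836, 8066317)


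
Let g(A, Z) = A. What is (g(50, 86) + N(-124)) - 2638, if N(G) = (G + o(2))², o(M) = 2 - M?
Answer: 12788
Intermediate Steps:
N(G) = G² (N(G) = (G + (2 - 1*2))² = (G + (2 - 2))² = (G + 0)² = G²)
(g(50, 86) + N(-124)) - 2638 = (50 + (-124)²) - 2638 = (50 + 15376) - 2638 = 15426 - 2638 = 12788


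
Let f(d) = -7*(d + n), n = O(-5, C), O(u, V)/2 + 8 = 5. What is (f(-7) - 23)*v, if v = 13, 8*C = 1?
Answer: 884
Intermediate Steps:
C = ⅛ (C = (⅛)*1 = ⅛ ≈ 0.12500)
O(u, V) = -6 (O(u, V) = -16 + 2*5 = -16 + 10 = -6)
n = -6
f(d) = 42 - 7*d (f(d) = -7*(d - 6) = -7*(-6 + d) = 42 - 7*d)
(f(-7) - 23)*v = ((42 - 7*(-7)) - 23)*13 = ((42 + 49) - 23)*13 = (91 - 23)*13 = 68*13 = 884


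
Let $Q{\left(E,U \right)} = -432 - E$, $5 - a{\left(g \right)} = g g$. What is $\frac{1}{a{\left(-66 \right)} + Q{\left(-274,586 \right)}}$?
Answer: $- \frac{1}{4509} \approx -0.00022178$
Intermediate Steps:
$a{\left(g \right)} = 5 - g^{2}$ ($a{\left(g \right)} = 5 - g g = 5 - g^{2}$)
$\frac{1}{a{\left(-66 \right)} + Q{\left(-274,586 \right)}} = \frac{1}{\left(5 - \left(-66\right)^{2}\right) - 158} = \frac{1}{\left(5 - 4356\right) + \left(-432 + 274\right)} = \frac{1}{\left(5 - 4356\right) - 158} = \frac{1}{-4351 - 158} = \frac{1}{-4509} = - \frac{1}{4509}$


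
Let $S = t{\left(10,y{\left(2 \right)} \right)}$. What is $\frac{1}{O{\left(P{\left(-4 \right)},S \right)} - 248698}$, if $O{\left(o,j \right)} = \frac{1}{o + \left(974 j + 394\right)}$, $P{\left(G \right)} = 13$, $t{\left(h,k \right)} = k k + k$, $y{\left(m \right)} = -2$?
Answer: $- \frac{2355}{585683789} \approx -4.0209 \cdot 10^{-6}$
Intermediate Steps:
$t{\left(h,k \right)} = k + k^{2}$ ($t{\left(h,k \right)} = k^{2} + k = k + k^{2}$)
$S = 2$ ($S = - 2 \left(1 - 2\right) = \left(-2\right) \left(-1\right) = 2$)
$O{\left(o,j \right)} = \frac{1}{394 + o + 974 j}$ ($O{\left(o,j \right)} = \frac{1}{o + \left(394 + 974 j\right)} = \frac{1}{394 + o + 974 j}$)
$\frac{1}{O{\left(P{\left(-4 \right)},S \right)} - 248698} = \frac{1}{\frac{1}{394 + 13 + 974 \cdot 2} - 248698} = \frac{1}{\frac{1}{394 + 13 + 1948} - 248698} = \frac{1}{\frac{1}{2355} - 248698} = \frac{1}{- \frac{585683789}{2355}} = - \frac{2355}{585683789}$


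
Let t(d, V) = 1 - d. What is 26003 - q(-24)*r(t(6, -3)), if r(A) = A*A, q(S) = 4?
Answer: 25903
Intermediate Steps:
r(A) = A²
26003 - q(-24)*r(t(6, -3)) = 26003 - 4*(1 - 1*6)² = 26003 - 4*(1 - 6)² = 26003 - 4*(-5)² = 26003 - 4*25 = 26003 - 1*100 = 26003 - 100 = 25903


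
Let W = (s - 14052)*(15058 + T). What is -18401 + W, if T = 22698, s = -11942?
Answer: -981447865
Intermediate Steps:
W = -981429464 (W = (-11942 - 14052)*(15058 + 22698) = -25994*37756 = -981429464)
-18401 + W = -18401 - 981429464 = -981447865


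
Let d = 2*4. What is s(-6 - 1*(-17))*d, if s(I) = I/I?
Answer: 8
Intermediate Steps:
d = 8
s(I) = 1
s(-6 - 1*(-17))*d = 1*8 = 8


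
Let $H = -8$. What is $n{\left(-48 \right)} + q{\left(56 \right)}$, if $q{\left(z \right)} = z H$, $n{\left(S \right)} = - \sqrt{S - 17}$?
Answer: $-448 - i \sqrt{65} \approx -448.0 - 8.0623 i$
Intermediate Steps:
$n{\left(S \right)} = - \sqrt{-17 + S}$
$q{\left(z \right)} = - 8 z$ ($q{\left(z \right)} = z \left(-8\right) = - 8 z$)
$n{\left(-48 \right)} + q{\left(56 \right)} = - \sqrt{-17 - 48} - 448 = - \sqrt{-65} - 448 = - i \sqrt{65} - 448 = -448 - i \sqrt{65}$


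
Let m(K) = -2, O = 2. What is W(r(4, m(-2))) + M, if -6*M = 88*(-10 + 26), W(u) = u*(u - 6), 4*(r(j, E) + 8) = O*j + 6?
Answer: -2249/12 ≈ -187.42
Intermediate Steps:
r(j, E) = -13/2 + j/2 (r(j, E) = -8 + (2*j + 6)/4 = -8 + (6 + 2*j)/4 = -8 + (3/2 + j/2) = -13/2 + j/2)
W(u) = u*(-6 + u)
M = -704/3 (M = -44*(-10 + 26)/3 = -44*16/3 = -⅙*1408 = -704/3 ≈ -234.67)
W(r(4, m(-2))) + M = (-13/2 + (½)*4)*(-6 + (-13/2 + (½)*4)) - 704/3 = (-13/2 + 2)*(-6 + (-13/2 + 2)) - 704/3 = -9*(-6 - 9/2)/2 - 704/3 = -9/2*(-21/2) - 704/3 = 189/4 - 704/3 = -2249/12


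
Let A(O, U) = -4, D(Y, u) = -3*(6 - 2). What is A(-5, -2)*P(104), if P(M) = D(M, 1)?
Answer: 48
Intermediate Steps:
D(Y, u) = -12 (D(Y, u) = -3*4 = -12)
P(M) = -12
A(-5, -2)*P(104) = -4*(-12) = 48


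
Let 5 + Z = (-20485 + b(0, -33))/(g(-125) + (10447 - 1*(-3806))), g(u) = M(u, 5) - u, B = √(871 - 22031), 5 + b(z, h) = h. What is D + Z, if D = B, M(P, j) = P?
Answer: -30596/4751 + 46*I*√10 ≈ -6.4399 + 145.46*I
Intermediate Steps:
b(z, h) = -5 + h
B = 46*I*√10 (B = √(-21160) = 46*I*√10 ≈ 145.46*I)
D = 46*I*√10 ≈ 145.46*I
g(u) = 0 (g(u) = u - u = 0)
Z = -30596/4751 (Z = -5 + (-20485 + (-5 - 33))/(0 + (10447 - 1*(-3806))) = -5 + (-20485 - 38)/(0 + (10447 + 3806)) = -5 - 20523/(0 + 14253) = -5 - 20523/14253 = -5 - 20523*1/14253 = -5 - 6841/4751 = -30596/4751 ≈ -6.4399)
D + Z = 46*I*√10 - 30596/4751 = -30596/4751 + 46*I*√10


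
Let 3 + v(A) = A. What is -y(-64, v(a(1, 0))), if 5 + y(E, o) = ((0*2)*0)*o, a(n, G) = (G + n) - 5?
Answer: 5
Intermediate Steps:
a(n, G) = -5 + G + n
v(A) = -3 + A
y(E, o) = -5 (y(E, o) = -5 + ((0*2)*0)*o = -5 + (0*0)*o = -5 + 0*o = -5 + 0 = -5)
-y(-64, v(a(1, 0))) = -1*(-5) = 5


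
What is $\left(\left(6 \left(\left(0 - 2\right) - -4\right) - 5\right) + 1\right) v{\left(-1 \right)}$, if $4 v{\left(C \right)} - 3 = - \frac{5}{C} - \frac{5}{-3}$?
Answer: $\frac{58}{3} \approx 19.333$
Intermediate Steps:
$v{\left(C \right)} = \frac{7}{6} - \frac{5}{4 C}$ ($v{\left(C \right)} = \frac{3}{4} + \frac{- \frac{5}{C} - \frac{5}{-3}}{4} = \frac{3}{4} + \frac{- \frac{5}{C} - - \frac{5}{3}}{4} = \frac{3}{4} + \frac{- \frac{5}{C} + \frac{5}{3}}{4} = \frac{3}{4} + \frac{\frac{5}{3} - \frac{5}{C}}{4} = \frac{3}{4} + \left(\frac{5}{12} - \frac{5}{4 C}\right) = \frac{7}{6} - \frac{5}{4 C}$)
$\left(\left(6 \left(\left(0 - 2\right) - -4\right) - 5\right) + 1\right) v{\left(-1 \right)} = \left(\left(6 \left(\left(0 - 2\right) - -4\right) - 5\right) + 1\right) \frac{-15 + 14 \left(-1\right)}{12 \left(-1\right)} = \left(\left(6 \left(-2 + 4\right) - 5\right) + 1\right) \frac{1}{12} \left(-1\right) \left(-15 - 14\right) = \left(\left(6 \cdot 2 - 5\right) + 1\right) \frac{1}{12} \left(-1\right) \left(-29\right) = \left(\left(12 - 5\right) + 1\right) \frac{29}{12} = \left(7 + 1\right) \frac{29}{12} = 8 \cdot \frac{29}{12} = \frac{58}{3}$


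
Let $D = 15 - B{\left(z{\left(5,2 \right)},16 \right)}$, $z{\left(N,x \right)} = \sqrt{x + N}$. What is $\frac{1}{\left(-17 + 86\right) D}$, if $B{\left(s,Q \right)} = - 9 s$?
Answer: $- \frac{5}{7866} + \frac{\sqrt{7}}{2622} \approx 0.00037341$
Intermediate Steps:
$z{\left(N,x \right)} = \sqrt{N + x}$
$D = 15 + 9 \sqrt{7}$ ($D = 15 - - 9 \sqrt{5 + 2} = 15 - - 9 \sqrt{7} = 15 + 9 \sqrt{7} \approx 38.812$)
$\frac{1}{\left(-17 + 86\right) D} = \frac{1}{\left(-17 + 86\right) \left(15 + 9 \sqrt{7}\right)} = \frac{1}{69 \left(15 + 9 \sqrt{7}\right)} = \frac{1}{1035 + 621 \sqrt{7}}$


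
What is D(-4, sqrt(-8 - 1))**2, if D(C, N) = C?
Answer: 16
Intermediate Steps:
D(-4, sqrt(-8 - 1))**2 = (-4)**2 = 16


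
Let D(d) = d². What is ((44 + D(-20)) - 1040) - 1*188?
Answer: -784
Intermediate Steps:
((44 + D(-20)) - 1040) - 1*188 = ((44 + (-20)²) - 1040) - 1*188 = ((44 + 400) - 1040) - 188 = (444 - 1040) - 188 = -596 - 188 = -784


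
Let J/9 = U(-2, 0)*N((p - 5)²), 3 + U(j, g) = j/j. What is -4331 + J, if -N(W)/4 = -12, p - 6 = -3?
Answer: -5195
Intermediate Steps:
U(j, g) = -2 (U(j, g) = -3 + j/j = -3 + 1 = -2)
p = 3 (p = 6 - 3 = 3)
N(W) = 48 (N(W) = -4*(-12) = 48)
J = -864 (J = 9*(-2*48) = 9*(-96) = -864)
-4331 + J = -4331 - 864 = -5195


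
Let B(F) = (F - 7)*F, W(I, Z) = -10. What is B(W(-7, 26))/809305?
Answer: 34/161861 ≈ 0.00021006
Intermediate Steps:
B(F) = F*(-7 + F) (B(F) = (-7 + F)*F = F*(-7 + F))
B(W(-7, 26))/809305 = -10*(-7 - 10)/809305 = -10*(-17)*(1/809305) = 170*(1/809305) = 34/161861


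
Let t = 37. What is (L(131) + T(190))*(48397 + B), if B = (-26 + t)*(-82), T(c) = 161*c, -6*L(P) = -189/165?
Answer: 31963384579/22 ≈ 1.4529e+9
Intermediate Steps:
L(P) = 21/110 (L(P) = -(-63)/(2*165) = -⅙*(-63/55) = 21/110)
B = -902 (B = (-26 + 37)*(-82) = 11*(-82) = -902)
(L(131) + T(190))*(48397 + B) = (21/110 + 161*190)*(48397 - 902) = (21/110 + 30590)*47495 = (3364921/110)*47495 = 31963384579/22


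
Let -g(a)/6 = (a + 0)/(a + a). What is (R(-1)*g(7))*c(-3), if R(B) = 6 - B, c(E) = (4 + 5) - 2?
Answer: -147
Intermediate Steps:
c(E) = 7 (c(E) = 9 - 2 = 7)
g(a) = -3 (g(a) = -6*(a + 0)/(a + a) = -6*a/(2*a) = -6*a*1/(2*a) = -6*1/2 = -3)
(R(-1)*g(7))*c(-3) = ((6 - 1*(-1))*(-3))*7 = ((6 + 1)*(-3))*7 = (7*(-3))*7 = -21*7 = -147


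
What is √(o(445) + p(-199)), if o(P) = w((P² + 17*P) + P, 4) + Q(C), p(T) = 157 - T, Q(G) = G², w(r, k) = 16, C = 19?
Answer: √733 ≈ 27.074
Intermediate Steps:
o(P) = 377 (o(P) = 16 + 19² = 16 + 361 = 377)
√(o(445) + p(-199)) = √(377 + (157 - 1*(-199))) = √(377 + (157 + 199)) = √(377 + 356) = √733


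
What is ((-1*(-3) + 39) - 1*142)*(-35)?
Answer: 3500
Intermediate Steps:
((-1*(-3) + 39) - 1*142)*(-35) = ((3 + 39) - 142)*(-35) = (42 - 142)*(-35) = -100*(-35) = 3500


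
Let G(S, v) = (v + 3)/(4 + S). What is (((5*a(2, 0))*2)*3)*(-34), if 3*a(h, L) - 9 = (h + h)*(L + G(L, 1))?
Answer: -4420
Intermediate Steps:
G(S, v) = (3 + v)/(4 + S)
a(h, L) = 3 + 2*h*(L + 4/(4 + L))/3 (a(h, L) = 3 + ((h + h)*(L + (3 + 1)/(4 + L)))/3 = 3 + ((2*h)*(L + 4/(4 + L)))/3 = 3 + (2*h*(L + 4/(4 + L)))/3 = 3 + 2*h*(L + 4/(4 + L))/3)
(((5*a(2, 0))*2)*3)*(-34) = (((5*((8*2 + (4 + 0)*(9 + 2*0*2))/(3*(4 + 0))))*2)*3)*(-34) = (((5*((1/3)*(16 + 4*(9 + 0))/4))*2)*3)*(-34) = (((5*((1/3)*(1/4)*(16 + 4*9)))*2)*3)*(-34) = (((5*((1/3)*(1/4)*(16 + 36)))*2)*3)*(-34) = (((5*((1/3)*(1/4)*52))*2)*3)*(-34) = (((5*(13/3))*2)*3)*(-34) = (((65/3)*2)*3)*(-34) = ((130/3)*3)*(-34) = 130*(-34) = -4420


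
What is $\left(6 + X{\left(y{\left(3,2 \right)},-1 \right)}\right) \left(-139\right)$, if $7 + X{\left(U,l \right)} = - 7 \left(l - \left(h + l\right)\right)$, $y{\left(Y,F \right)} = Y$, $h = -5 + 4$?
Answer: $1112$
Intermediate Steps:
$h = -1$
$X{\left(U,l \right)} = -14$ ($X{\left(U,l \right)} = -7 - 7 \left(l - \left(-1 + l\right)\right) = -7 - 7 = -14$)
$\left(6 + X{\left(y{\left(3,2 \right)},-1 \right)}\right) \left(-139\right) = \left(6 - 14\right) \left(-139\right) = \left(-8\right) \left(-139\right) = 1112$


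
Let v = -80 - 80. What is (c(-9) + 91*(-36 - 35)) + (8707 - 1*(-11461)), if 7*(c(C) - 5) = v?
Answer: 95824/7 ≈ 13689.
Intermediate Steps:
v = -160
c(C) = -125/7 (c(C) = 5 + (⅐)*(-160) = 5 - 160/7 = -125/7)
(c(-9) + 91*(-36 - 35)) + (8707 - 1*(-11461)) = (-125/7 + 91*(-36 - 35)) + (8707 - 1*(-11461)) = (-125/7 + 91*(-71)) + (8707 + 11461) = (-125/7 - 6461) + 20168 = -45352/7 + 20168 = 95824/7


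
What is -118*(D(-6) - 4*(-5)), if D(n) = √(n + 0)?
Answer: -2360 - 118*I*√6 ≈ -2360.0 - 289.04*I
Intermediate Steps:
D(n) = √n
-118*(D(-6) - 4*(-5)) = -118*(√(-6) - 4*(-5)) = -118*(I*√6 + 20) = -118*(20 + I*√6) = -2360 - 118*I*√6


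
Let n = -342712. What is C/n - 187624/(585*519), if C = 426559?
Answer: -193810707073/104052503880 ≈ -1.8626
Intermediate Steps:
C/n - 187624/(585*519) = 426559/(-342712) - 187624/(585*519) = 426559*(-1/342712) - 187624/303615 = -426559/342712 - 187624*1/303615 = -426559/342712 - 187624/303615 = -193810707073/104052503880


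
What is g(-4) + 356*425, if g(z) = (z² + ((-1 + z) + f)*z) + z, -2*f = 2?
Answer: 151336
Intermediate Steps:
f = -1 (f = -½*2 = -1)
g(z) = z + z² + z*(-2 + z) (g(z) = (z² + ((-1 + z) - 1)*z) + z = (z² + (-2 + z)*z) + z = (z² + z*(-2 + z)) + z = z + z² + z*(-2 + z))
g(-4) + 356*425 = -4*(-1 + 2*(-4)) + 356*425 = -4*(-1 - 8) + 151300 = -4*(-9) + 151300 = 36 + 151300 = 151336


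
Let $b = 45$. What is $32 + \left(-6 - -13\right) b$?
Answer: $347$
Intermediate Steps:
$32 + \left(-6 - -13\right) b = 32 + \left(-6 - -13\right) 45 = 32 + \left(-6 + 13\right) 45 = 32 + 7 \cdot 45 = 32 + 315 = 347$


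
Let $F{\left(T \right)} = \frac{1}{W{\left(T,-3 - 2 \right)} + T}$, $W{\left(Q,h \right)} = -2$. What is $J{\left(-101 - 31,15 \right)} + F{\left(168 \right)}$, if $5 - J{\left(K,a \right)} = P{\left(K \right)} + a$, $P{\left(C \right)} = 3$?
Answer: $- \frac{2157}{166} \approx -12.994$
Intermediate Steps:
$F{\left(T \right)} = \frac{1}{-2 + T}$
$J{\left(K,a \right)} = 2 - a$ ($J{\left(K,a \right)} = 5 - \left(3 + a\right) = 2 - a$)
$J{\left(-101 - 31,15 \right)} + F{\left(168 \right)} = \left(2 - 15\right) + \frac{1}{-2 + 168} = \left(2 - 15\right) + \frac{1}{166} = -13 + \frac{1}{166} = - \frac{2157}{166}$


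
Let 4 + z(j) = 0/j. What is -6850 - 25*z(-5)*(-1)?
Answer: -6950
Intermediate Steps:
z(j) = -4 (z(j) = -4 + 0/j = -4 + 0 = -4)
-6850 - 25*z(-5)*(-1) = -6850 - 25*(-4)*(-1) = -6850 + 100*(-1) = -6850 - 100 = -6950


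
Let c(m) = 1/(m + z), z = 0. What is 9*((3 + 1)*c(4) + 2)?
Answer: 27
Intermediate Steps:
c(m) = 1/m (c(m) = 1/(m + 0) = 1/m)
9*((3 + 1)*c(4) + 2) = 9*((3 + 1)/4 + 2) = 9*(4*(¼) + 2) = 9*(1 + 2) = 9*3 = 27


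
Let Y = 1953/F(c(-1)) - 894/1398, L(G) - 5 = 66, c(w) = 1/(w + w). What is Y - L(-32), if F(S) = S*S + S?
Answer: -1836888/233 ≈ -7883.6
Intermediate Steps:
c(w) = 1/(2*w)
F(S) = S + S**2 (F(S) = S**2 + S = S + S**2)
L(G) = 71 (L(G) = 5 + 66 = 71)
Y = -1820345/233 (Y = 1953/((((1/2)/(-1))*(1 + (1/2)/(-1)))) - 894/1398 = 1953/((((1/2)*(-1))*(1 + (1/2)*(-1)))) - 894*1/1398 = 1953/((-(1 - 1/2)/2)) - 149/233 = 1953/((-1/2*1/2)) - 149/233 = 1953/(-1/4) - 149/233 = 1953*(-4) - 149/233 = -7812 - 149/233 = -1820345/233 ≈ -7812.6)
Y - L(-32) = -1820345/233 - 1*71 = -1820345/233 - 71 = -1836888/233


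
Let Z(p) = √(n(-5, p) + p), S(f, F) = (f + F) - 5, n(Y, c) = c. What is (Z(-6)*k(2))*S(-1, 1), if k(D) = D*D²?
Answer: -80*I*√3 ≈ -138.56*I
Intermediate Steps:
k(D) = D³
S(f, F) = -5 + F + f (S(f, F) = (F + f) - 5 = -5 + F + f)
Z(p) = √2*√p (Z(p) = √(p + p) = √(2*p) = √2*√p)
(Z(-6)*k(2))*S(-1, 1) = ((√2*√(-6))*2³)*(-5 + 1 - 1) = ((√2*(I*√6))*8)*(-5) = ((2*I*√3)*8)*(-5) = (16*I*√3)*(-5) = -80*I*√3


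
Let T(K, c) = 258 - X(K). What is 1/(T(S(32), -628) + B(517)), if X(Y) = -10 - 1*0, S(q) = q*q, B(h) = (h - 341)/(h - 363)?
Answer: 7/1884 ≈ 0.0037155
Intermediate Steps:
B(h) = (-341 + h)/(-363 + h)
S(q) = q²
X(Y) = -10 (X(Y) = -10 + 0 = -10)
T(K, c) = 268 (T(K, c) = 258 - 1*(-10) = 258 + 10 = 268)
1/(T(S(32), -628) + B(517)) = 1/(268 + (-341 + 517)/(-363 + 517)) = 1/(268 + 176/154) = 1/(268 + (1/154)*176) = 1/(268 + 8/7) = 1/(1884/7) = 7/1884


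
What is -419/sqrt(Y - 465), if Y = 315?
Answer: 419*I*sqrt(6)/30 ≈ 34.211*I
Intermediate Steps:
-419/sqrt(Y - 465) = -419/sqrt(315 - 465) = -419*(-I*sqrt(6)/30) = -(-419)*I*sqrt(6)/30 = 419*I*sqrt(6)/30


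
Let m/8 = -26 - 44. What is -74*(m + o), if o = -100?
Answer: 48840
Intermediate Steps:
m = -560 (m = 8*(-26 - 44) = 8*(-70) = -560)
-74*(m + o) = -74*(-560 - 100) = -74*(-660) = 48840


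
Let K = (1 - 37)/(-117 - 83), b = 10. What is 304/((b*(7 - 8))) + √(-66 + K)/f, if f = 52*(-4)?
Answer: -152/5 - I*√6582/2080 ≈ -30.4 - 0.039005*I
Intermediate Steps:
f = -208
K = 9/50 (K = -36/(-200) = -36*(-1/200) = 9/50 ≈ 0.18000)
304/((b*(7 - 8))) + √(-66 + K)/f = 304/((10*(7 - 8))) + √(-66 + 9/50)/(-208) = 304/((10*(-1))) + √(-3291/50)*(-1/208) = 304/(-10) + (I*√6582/10)*(-1/208) = 304*(-⅒) - I*√6582/2080 = -152/5 - I*√6582/2080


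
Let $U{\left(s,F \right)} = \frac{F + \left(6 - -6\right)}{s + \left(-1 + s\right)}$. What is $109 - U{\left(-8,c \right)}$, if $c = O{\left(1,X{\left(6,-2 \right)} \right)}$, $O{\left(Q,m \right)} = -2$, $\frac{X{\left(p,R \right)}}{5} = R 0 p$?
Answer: $\frac{1863}{17} \approx 109.59$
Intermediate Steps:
$X{\left(p,R \right)} = 0$ ($X{\left(p,R \right)} = 5 R 0 p = 5 \cdot 0 p = 5 \cdot 0 = 0$)
$c = -2$
$U{\left(s,F \right)} = \frac{12 + F}{-1 + 2 s}$ ($U{\left(s,F \right)} = \frac{F + \left(6 + 6\right)}{-1 + 2 s} = \frac{F + 12}{-1 + 2 s} = \frac{12 + F}{-1 + 2 s}$)
$109 - U{\left(-8,c \right)} = 109 - \frac{12 - 2}{-1 + 2 \left(-8\right)} = 109 - \frac{1}{-1 - 16} \cdot 10 = 109 - \frac{1}{-17} \cdot 10 = 109 - \left(- \frac{1}{17}\right) 10 = 109 - - \frac{10}{17} = 109 + \frac{10}{17} = \frac{1863}{17}$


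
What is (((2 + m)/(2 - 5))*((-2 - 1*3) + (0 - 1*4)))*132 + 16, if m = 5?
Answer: 2788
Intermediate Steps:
(((2 + m)/(2 - 5))*((-2 - 1*3) + (0 - 1*4)))*132 + 16 = (((2 + 5)/(2 - 5))*((-2 - 1*3) + (0 - 1*4)))*132 + 16 = ((7/(-3))*((-2 - 3) + (0 - 4)))*132 + 16 = ((7*(-1/3))*(-5 - 4))*132 + 16 = -7/3*(-9)*132 + 16 = 21*132 + 16 = 2772 + 16 = 2788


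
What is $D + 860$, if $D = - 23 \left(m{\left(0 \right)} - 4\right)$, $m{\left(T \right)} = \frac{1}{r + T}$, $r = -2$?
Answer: $\frac{1927}{2} \approx 963.5$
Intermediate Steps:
$m{\left(T \right)} = \frac{1}{-2 + T}$
$D = \frac{207}{2}$ ($D = - 23 \left(\frac{1}{-2 + 0} - 4\right) = - 23 \left(\frac{1}{-2} - 4\right) = - 23 \left(- \frac{1}{2} - 4\right) = \left(-23\right) \left(- \frac{9}{2}\right) = \frac{207}{2} \approx 103.5$)
$D + 860 = \frac{207}{2} + 860 = \frac{1927}{2}$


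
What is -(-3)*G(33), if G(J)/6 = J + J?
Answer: 1188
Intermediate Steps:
G(J) = 12*J (G(J) = 6*(J + J) = 6*(2*J) = 12*J)
-(-3)*G(33) = -(-3)*12*33 = -(-3)*396 = -1*(-1188) = 1188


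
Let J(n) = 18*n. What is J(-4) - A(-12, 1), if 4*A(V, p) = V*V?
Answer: -108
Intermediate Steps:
A(V, p) = V**2/4 (A(V, p) = (V*V)/4 = V**2/4)
J(-4) - A(-12, 1) = 18*(-4) - (-12)**2/4 = -72 - 144/4 = -72 - 1*36 = -72 - 36 = -108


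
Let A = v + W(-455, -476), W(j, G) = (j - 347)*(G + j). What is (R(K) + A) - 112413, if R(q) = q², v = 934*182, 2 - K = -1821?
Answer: 4127566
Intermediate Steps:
K = 1823 (K = 2 - 1*(-1821) = 2 + 1821 = 1823)
W(j, G) = (-347 + j)*(G + j)
v = 169988
A = 916650 (A = 169988 + ((-455)² - 347*(-476) - 347*(-455) - 476*(-455)) = 169988 + (207025 + 165172 + 157885 + 216580) = 169988 + 746662 = 916650)
(R(K) + A) - 112413 = (1823² + 916650) - 112413 = (3323329 + 916650) - 112413 = 4239979 - 112413 = 4127566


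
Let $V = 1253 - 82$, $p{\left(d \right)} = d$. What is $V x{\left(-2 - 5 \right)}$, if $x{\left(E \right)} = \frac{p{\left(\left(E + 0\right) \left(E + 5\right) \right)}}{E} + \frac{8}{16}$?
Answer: $- \frac{3513}{2} \approx -1756.5$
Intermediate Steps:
$x{\left(E \right)} = \frac{11}{2} + E$ ($x{\left(E \right)} = \frac{\left(E + 0\right) \left(E + 5\right)}{E} + \frac{8}{16} = \frac{E \left(5 + E\right)}{E} + 8 \cdot \frac{1}{16} = \left(5 + E\right) + \frac{1}{2} = \frac{11}{2} + E$)
$V = 1171$ ($V = 1253 + \left(-196 + 114\right) = 1253 - 82 = 1171$)
$V x{\left(-2 - 5 \right)} = 1171 \left(\frac{11}{2} - 7\right) = 1171 \left(- \frac{3}{2}\right) = - \frac{3513}{2}$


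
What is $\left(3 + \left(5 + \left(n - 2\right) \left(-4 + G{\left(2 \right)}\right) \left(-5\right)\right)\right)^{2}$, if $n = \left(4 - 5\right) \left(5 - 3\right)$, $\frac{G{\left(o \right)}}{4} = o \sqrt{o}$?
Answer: $56384 - 23040 \sqrt{2} \approx 23801.0$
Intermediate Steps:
$G{\left(o \right)} = 4 o^{\frac{3}{2}}$ ($G{\left(o \right)} = 4 o \sqrt{o} = 4 o^{\frac{3}{2}}$)
$n = -2$ ($n = \left(-1\right) 2 = -2$)
$\left(3 + \left(5 + \left(n - 2\right) \left(-4 + G{\left(2 \right)}\right) \left(-5\right)\right)\right)^{2} = \left(3 + \left(5 + \left(-2 - 2\right) \left(-4 + 4 \cdot 2^{\frac{3}{2}}\right) \left(-5\right)\right)\right)^{2} = \left(3 + \left(5 + - 4 \left(-4 + 4 \cdot 2 \sqrt{2}\right) \left(-5\right)\right)\right)^{2} = \left(3 + \left(5 + - 4 \left(-4 + 8 \sqrt{2}\right) \left(-5\right)\right)\right)^{2} = \left(3 + \left(5 + \left(16 - 32 \sqrt{2}\right) \left(-5\right)\right)\right)^{2} = \left(3 - \left(75 - 160 \sqrt{2}\right)\right)^{2} = \left(-72 + 160 \sqrt{2}\right)^{2}$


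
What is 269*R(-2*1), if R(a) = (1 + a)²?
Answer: 269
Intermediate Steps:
269*R(-2*1) = 269*(1 - 2*1)² = 269*(1 - 2)² = 269*(-1)² = 269*1 = 269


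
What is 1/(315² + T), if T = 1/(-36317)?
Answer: 36317/3603554324 ≈ 1.0078e-5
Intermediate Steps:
T = -1/36317 ≈ -2.7535e-5
1/(315² + T) = 1/(315² - 1/36317) = 1/(99225 - 1/36317) = 1/(3603554324/36317) = 36317/3603554324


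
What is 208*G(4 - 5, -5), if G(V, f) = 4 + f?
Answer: -208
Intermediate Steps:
208*G(4 - 5, -5) = 208*(4 - 5) = 208*(-1) = -208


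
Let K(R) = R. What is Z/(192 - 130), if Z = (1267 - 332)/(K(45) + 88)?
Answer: 935/8246 ≈ 0.11339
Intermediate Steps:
Z = 935/133 (Z = (1267 - 332)/(45 + 88) = 935/133 ≈ 7.0301)
Z/(192 - 130) = (935/133)/(192 - 130) = (935/133)/62 = (1/62)*(935/133) = 935/8246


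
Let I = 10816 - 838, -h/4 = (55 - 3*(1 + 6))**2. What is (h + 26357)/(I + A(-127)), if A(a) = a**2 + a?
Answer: 21733/25980 ≈ 0.83653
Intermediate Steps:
h = -4624 (h = -4*(55 - 3*(1 + 6))**2 = -4*(55 - 3*7)**2 = -4*(55 - 21)**2 = -4*34**2 = -4*1156 = -4624)
A(a) = a + a**2
I = 9978
(h + 26357)/(I + A(-127)) = (-4624 + 26357)/(9978 - 127*(1 - 127)) = 21733/(9978 - 127*(-126)) = 21733/(9978 + 16002) = 21733/25980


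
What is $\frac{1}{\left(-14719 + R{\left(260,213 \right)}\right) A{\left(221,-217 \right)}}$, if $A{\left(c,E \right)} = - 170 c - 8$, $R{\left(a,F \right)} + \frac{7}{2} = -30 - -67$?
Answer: $\frac{1}{551851719} \approx 1.8121 \cdot 10^{-9}$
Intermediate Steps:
$R{\left(a,F \right)} = \frac{67}{2}$ ($R{\left(a,F \right)} = - \frac{7}{2} - -37 = - \frac{7}{2} + \left(-30 + 67\right) = - \frac{7}{2} + 37 = \frac{67}{2}$)
$A{\left(c,E \right)} = -8 - 170 c$
$\frac{1}{\left(-14719 + R{\left(260,213 \right)}\right) A{\left(221,-217 \right)}} = \frac{1}{\left(-14719 + \frac{67}{2}\right) \left(-8 - 37570\right)} = \frac{1}{\left(- \frac{29371}{2}\right) \left(-8 - 37570\right)} = - \frac{2}{29371 \left(-37578\right)} = \left(- \frac{2}{29371}\right) \left(- \frac{1}{37578}\right) = \frac{1}{551851719}$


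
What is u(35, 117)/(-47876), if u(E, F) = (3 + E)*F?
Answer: -2223/23938 ≈ -0.092865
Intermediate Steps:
u(E, F) = F*(3 + E)
u(35, 117)/(-47876) = (117*(3 + 35))/(-47876) = (117*38)*(-1/47876) = 4446*(-1/47876) = -2223/23938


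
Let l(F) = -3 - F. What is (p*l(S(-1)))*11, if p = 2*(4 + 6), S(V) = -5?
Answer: 440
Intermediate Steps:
p = 20 (p = 2*10 = 20)
(p*l(S(-1)))*11 = (20*(-3 - 1*(-5)))*11 = (20*(-3 + 5))*11 = (20*2)*11 = 40*11 = 440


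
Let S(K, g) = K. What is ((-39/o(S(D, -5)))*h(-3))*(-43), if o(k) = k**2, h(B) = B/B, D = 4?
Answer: 1677/16 ≈ 104.81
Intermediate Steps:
h(B) = 1
((-39/o(S(D, -5)))*h(-3))*(-43) = (-39/(4**2)*1)*(-43) = (-39/16*1)*(-43) = (-39*1/16*1)*(-43) = -39/16*1*(-43) = -39/16*(-43) = 1677/16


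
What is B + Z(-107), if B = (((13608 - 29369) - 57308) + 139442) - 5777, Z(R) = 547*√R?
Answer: 60596 + 547*I*√107 ≈ 60596.0 + 5658.2*I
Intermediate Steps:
B = 60596 (B = ((-15761 - 57308) + 139442) - 5777 = (-73069 + 139442) - 5777 = 66373 - 5777 = 60596)
B + Z(-107) = 60596 + 547*√(-107) = 60596 + 547*(I*√107) = 60596 + 547*I*√107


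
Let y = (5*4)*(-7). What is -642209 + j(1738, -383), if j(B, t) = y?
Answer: -642349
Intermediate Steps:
y = -140 (y = 20*(-7) = -140)
j(B, t) = -140
-642209 + j(1738, -383) = -642209 - 140 = -642349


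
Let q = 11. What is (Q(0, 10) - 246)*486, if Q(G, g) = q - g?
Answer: -119070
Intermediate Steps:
Q(G, g) = 11 - g
(Q(0, 10) - 246)*486 = ((11 - 1*10) - 246)*486 = ((11 - 10) - 246)*486 = (1 - 246)*486 = -245*486 = -119070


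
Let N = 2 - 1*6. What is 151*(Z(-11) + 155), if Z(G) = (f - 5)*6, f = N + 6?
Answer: 20687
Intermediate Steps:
N = -4 (N = 2 - 6 = -4)
f = 2 (f = -4 + 6 = 2)
Z(G) = -18 (Z(G) = (2 - 5)*6 = -3*6 = -18)
151*(Z(-11) + 155) = 151*(-18 + 155) = 151*137 = 20687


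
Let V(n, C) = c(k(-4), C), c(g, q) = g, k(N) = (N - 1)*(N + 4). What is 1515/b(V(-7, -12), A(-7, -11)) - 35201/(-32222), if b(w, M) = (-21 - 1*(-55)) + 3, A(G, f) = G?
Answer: 50118767/1192214 ≈ 42.038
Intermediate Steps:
k(N) = (-1 + N)*(4 + N)
V(n, C) = 0 (V(n, C) = -4 + (-4)² + 3*(-4) = -4 + 16 - 12 = 0)
b(w, M) = 37 (b(w, M) = (-21 + 55) + 3 = 34 + 3 = 37)
1515/b(V(-7, -12), A(-7, -11)) - 35201/(-32222) = 1515/37 - 35201/(-32222) = 1515*(1/37) - 35201*(-1/32222) = 1515/37 + 35201/32222 = 50118767/1192214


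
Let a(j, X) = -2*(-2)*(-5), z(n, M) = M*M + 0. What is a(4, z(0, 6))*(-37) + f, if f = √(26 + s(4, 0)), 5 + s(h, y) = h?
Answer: 745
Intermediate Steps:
z(n, M) = M² (z(n, M) = M² + 0 = M²)
s(h, y) = -5 + h
a(j, X) = -20 (a(j, X) = 4*(-5) = -20)
f = 5 (f = √(26 + (-5 + 4)) = √(26 - 1) = √25 = 5)
a(4, z(0, 6))*(-37) + f = -20*(-37) + 5 = 740 + 5 = 745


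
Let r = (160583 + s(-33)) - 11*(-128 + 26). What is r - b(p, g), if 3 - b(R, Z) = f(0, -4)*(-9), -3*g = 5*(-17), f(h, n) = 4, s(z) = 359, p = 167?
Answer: 162025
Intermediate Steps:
r = 162064 (r = (160583 + 359) - 11*(-128 + 26) = 160942 - 11*(-102) = 160942 + 1122 = 162064)
g = 85/3 (g = -5*(-17)/3 = -⅓*(-85) = 85/3 ≈ 28.333)
b(R, Z) = 39 (b(R, Z) = 3 - 4*(-9) = 3 - 1*(-36) = 3 + 36 = 39)
r - b(p, g) = 162064 - 1*39 = 162064 - 39 = 162025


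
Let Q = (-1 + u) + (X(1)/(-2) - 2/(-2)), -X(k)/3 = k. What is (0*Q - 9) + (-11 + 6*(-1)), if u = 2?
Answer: -26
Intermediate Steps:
X(k) = -3*k
Q = 7/2 (Q = (-1 + 2) + (-3*1/(-2) - 2/(-2)) = 1 + (-3*(-½) - 2*(-½)) = 1 + (3/2 + 1) = 1 + 5/2 = 7/2 ≈ 3.5000)
(0*Q - 9) + (-11 + 6*(-1)) = (0*(7/2) - 9) + (-11 + 6*(-1)) = (0 - 9) + (-11 - 6) = -9 - 17 = -26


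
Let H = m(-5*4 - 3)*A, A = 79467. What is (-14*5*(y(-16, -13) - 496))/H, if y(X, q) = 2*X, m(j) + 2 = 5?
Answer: 12320/79467 ≈ 0.15503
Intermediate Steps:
m(j) = 3 (m(j) = -2 + 5 = 3)
H = 238401 (H = 3*79467 = 238401)
(-14*5*(y(-16, -13) - 496))/H = -14*5*(2*(-16) - 496)/238401 = -70*(-32 - 496)*(1/238401) = -70*(-528)*(1/238401) = -1*(-36960)*(1/238401) = 36960*(1/238401) = 12320/79467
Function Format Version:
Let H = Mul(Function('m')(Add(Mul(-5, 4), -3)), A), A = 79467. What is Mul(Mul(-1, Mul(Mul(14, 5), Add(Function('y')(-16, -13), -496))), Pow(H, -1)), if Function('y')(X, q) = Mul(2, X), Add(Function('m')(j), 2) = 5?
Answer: Rational(12320, 79467) ≈ 0.15503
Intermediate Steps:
Function('m')(j) = 3 (Function('m')(j) = Add(-2, 5) = 3)
H = 238401 (H = Mul(3, 79467) = 238401)
Mul(Mul(-1, Mul(Mul(14, 5), Add(Function('y')(-16, -13), -496))), Pow(H, -1)) = Mul(Mul(-1, Mul(Mul(14, 5), Add(Mul(2, -16), -496))), Pow(238401, -1)) = Mul(Mul(-1, Mul(70, Add(-32, -496))), Rational(1, 238401)) = Mul(Mul(-1, Mul(70, -528)), Rational(1, 238401)) = Mul(Mul(-1, -36960), Rational(1, 238401)) = Mul(36960, Rational(1, 238401)) = Rational(12320, 79467)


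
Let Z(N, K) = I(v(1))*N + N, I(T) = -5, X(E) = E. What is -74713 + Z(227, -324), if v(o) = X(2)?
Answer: -75621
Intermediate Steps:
v(o) = 2
Z(N, K) = -4*N (Z(N, K) = -5*N + N = -4*N)
-74713 + Z(227, -324) = -74713 - 4*227 = -74713 - 908 = -75621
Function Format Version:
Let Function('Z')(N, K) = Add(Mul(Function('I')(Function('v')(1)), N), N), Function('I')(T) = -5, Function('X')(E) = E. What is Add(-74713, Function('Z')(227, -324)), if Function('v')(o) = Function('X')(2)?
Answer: -75621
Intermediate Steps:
Function('v')(o) = 2
Function('Z')(N, K) = Mul(-4, N) (Function('Z')(N, K) = Add(Mul(-5, N), N) = Mul(-4, N))
Add(-74713, Function('Z')(227, -324)) = Add(-74713, Mul(-4, 227)) = Add(-74713, -908) = -75621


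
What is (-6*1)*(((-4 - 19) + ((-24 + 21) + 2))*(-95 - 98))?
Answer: -27792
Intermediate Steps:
(-6*1)*(((-4 - 19) + ((-24 + 21) + 2))*(-95 - 98)) = -6*(-23 + (-3 + 2))*(-193) = -6*(-23 - 1)*(-193) = -(-144)*(-193) = -6*4632 = -27792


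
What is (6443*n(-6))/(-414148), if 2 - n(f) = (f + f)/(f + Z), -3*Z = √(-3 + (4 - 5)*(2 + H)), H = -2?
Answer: -6443*√3/(-3727332*I + 207074*√3) ≈ -0.00028545 - 0.0029665*I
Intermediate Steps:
Z = -I*√3/3 (Z = -√(-3 + (4 - 5)*(2 - 2))/3 = -√(-3 - 1*0)/3 = -√(-3 + 0)/3 = -I*√3/3 ≈ -0.57735*I)
n(f) = 2 - 2*f/(f - I*√3/3) (n(f) = 2 - (f + f)/(f - I*√3/3) = 2 - 2*f/(f - I*√3/3))
(6443*n(-6))/(-414148) = (6443*(-2*I*√3/(3*(-6) - I*√3)))/(-414148) = (6443*(-2*I*√3/(-18 - I*√3)))*(-1/414148) = -12886*I*√3/(-18 - I*√3)*(-1/414148) = 6443*I*√3/(207074*(-18 - I*√3))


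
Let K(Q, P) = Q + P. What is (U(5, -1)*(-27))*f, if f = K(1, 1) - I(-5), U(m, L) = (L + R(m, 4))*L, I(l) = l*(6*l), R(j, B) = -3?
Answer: 15984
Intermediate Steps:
K(Q, P) = P + Q
I(l) = 6*l**2
U(m, L) = L*(-3 + L) (U(m, L) = (L - 3)*L = (-3 + L)*L = L*(-3 + L))
f = -148 (f = (1 + 1) - 6*(-5)**2 = 2 - 6*25 = 2 - 1*150 = 2 - 150 = -148)
(U(5, -1)*(-27))*f = (-(-3 - 1)*(-27))*(-148) = (-1*(-4)*(-27))*(-148) = (4*(-27))*(-148) = -108*(-148) = 15984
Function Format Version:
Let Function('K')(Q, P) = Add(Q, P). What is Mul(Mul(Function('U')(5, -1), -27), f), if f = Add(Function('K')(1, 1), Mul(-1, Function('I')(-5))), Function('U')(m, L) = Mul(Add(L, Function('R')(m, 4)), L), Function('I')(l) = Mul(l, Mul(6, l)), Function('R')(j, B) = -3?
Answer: 15984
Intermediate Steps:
Function('K')(Q, P) = Add(P, Q)
Function('I')(l) = Mul(6, Pow(l, 2))
Function('U')(m, L) = Mul(L, Add(-3, L)) (Function('U')(m, L) = Mul(Add(L, -3), L) = Mul(Add(-3, L), L) = Mul(L, Add(-3, L)))
f = -148 (f = Add(Add(1, 1), Mul(-1, Mul(6, Pow(-5, 2)))) = Add(2, Mul(-1, Mul(6, 25))) = Add(2, Mul(-1, 150)) = Add(2, -150) = -148)
Mul(Mul(Function('U')(5, -1), -27), f) = Mul(Mul(Mul(-1, Add(-3, -1)), -27), -148) = Mul(Mul(Mul(-1, -4), -27), -148) = Mul(Mul(4, -27), -148) = Mul(-108, -148) = 15984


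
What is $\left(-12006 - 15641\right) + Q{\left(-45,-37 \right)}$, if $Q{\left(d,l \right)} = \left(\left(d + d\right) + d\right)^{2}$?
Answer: $-9422$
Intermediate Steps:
$Q{\left(d,l \right)} = 9 d^{2}$ ($Q{\left(d,l \right)} = \left(2 d + d\right)^{2} = \left(3 d\right)^{2} = 9 d^{2}$)
$\left(-12006 - 15641\right) + Q{\left(-45,-37 \right)} = \left(-12006 - 15641\right) + 9 \left(-45\right)^{2} = -27647 + 9 \cdot 2025 = -27647 + 18225 = -9422$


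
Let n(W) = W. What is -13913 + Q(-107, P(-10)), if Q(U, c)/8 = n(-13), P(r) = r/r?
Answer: -14017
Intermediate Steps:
P(r) = 1
Q(U, c) = -104 (Q(U, c) = 8*(-13) = -104)
-13913 + Q(-107, P(-10)) = -13913 - 104 = -14017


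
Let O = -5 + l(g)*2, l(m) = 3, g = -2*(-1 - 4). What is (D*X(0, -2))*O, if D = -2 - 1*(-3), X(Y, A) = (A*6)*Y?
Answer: 0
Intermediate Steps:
g = 10 (g = -2*(-5) = 10)
X(Y, A) = 6*A*Y (X(Y, A) = (6*A)*Y = 6*A*Y)
O = 1 (O = -5 + 3*2 = -5 + 6 = 1)
D = 1 (D = -2 + 3 = 1)
(D*X(0, -2))*O = (1*(6*(-2)*0))*1 = (1*0)*1 = 0*1 = 0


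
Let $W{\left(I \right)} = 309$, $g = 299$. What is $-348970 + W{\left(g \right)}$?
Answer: $-348661$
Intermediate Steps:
$-348970 + W{\left(g \right)} = -348970 + 309 = -348661$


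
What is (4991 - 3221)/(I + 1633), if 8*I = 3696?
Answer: 354/419 ≈ 0.84487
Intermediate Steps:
I = 462 (I = (⅛)*3696 = 462)
(4991 - 3221)/(I + 1633) = (4991 - 3221)/(462 + 1633) = 1770/2095 = 1770*(1/2095) = 354/419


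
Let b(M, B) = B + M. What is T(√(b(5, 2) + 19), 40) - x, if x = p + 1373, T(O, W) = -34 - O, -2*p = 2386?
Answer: -214 - √26 ≈ -219.10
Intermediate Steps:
p = -1193 (p = -½*2386 = -1193)
x = 180 (x = -1193 + 1373 = 180)
T(√(b(5, 2) + 19), 40) - x = (-34 - √((2 + 5) + 19)) - 1*180 = (-34 - √(7 + 19)) - 180 = (-34 - √26) - 180 = -214 - √26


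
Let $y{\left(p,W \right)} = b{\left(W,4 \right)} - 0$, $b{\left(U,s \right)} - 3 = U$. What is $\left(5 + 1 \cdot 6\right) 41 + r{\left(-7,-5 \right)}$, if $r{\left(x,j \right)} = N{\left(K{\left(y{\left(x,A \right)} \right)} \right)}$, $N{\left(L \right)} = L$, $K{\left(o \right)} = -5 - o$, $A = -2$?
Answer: $445$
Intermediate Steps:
$b{\left(U,s \right)} = 3 + U$
$y{\left(p,W \right)} = 3 + W$ ($y{\left(p,W \right)} = \left(3 + W\right) - 0 = \left(3 + W\right) + 0 = 3 + W$)
$r{\left(x,j \right)} = -6$ ($r{\left(x,j \right)} = -5 - \left(3 - 2\right) = -5 - 1 = -6$)
$\left(5 + 1 \cdot 6\right) 41 + r{\left(-7,-5 \right)} = \left(5 + 1 \cdot 6\right) 41 - 6 = \left(5 + 6\right) 41 - 6 = 11 \cdot 41 - 6 = 451 - 6 = 445$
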